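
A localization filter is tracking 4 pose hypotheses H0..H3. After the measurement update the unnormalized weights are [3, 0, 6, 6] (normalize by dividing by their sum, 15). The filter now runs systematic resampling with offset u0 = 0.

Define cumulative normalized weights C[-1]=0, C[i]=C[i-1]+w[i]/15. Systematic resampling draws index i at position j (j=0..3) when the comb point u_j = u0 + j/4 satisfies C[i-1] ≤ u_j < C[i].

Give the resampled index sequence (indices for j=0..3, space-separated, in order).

0 2 2 3

C = [1/5, 1/5, 3/5, 1]
j=0: u_0=0 ∈ [0, 1/5) → index 0
j=1: u_1=1/4 ∈ [1/5, 3/5) → index 2
j=2: u_2=1/2 ∈ [1/5, 3/5) → index 2
j=3: u_3=3/4 ∈ [3/5, 1) → index 3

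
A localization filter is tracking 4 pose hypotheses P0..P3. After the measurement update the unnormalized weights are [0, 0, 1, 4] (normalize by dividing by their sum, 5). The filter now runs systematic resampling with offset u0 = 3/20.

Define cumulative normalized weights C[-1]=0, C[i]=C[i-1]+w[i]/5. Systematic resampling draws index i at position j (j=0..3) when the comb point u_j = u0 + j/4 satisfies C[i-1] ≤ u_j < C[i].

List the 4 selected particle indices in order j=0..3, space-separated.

C = [0, 0, 1/5, 1]
j=0: u_0=3/20 ∈ [0, 1/5) → index 2
j=1: u_1=2/5 ∈ [1/5, 1) → index 3
j=2: u_2=13/20 ∈ [1/5, 1) → index 3
j=3: u_3=9/10 ∈ [1/5, 1) → index 3

2 3 3 3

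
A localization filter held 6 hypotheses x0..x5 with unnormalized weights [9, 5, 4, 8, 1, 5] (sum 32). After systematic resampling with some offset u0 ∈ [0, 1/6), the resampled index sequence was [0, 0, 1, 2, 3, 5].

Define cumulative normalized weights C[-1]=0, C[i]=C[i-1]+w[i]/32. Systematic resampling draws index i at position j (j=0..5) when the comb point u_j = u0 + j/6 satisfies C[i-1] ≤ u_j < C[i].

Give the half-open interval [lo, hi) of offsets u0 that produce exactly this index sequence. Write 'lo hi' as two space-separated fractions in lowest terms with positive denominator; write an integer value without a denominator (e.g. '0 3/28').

C = [9/32, 7/16, 9/16, 13/16, 27/32, 1]
j=0 picked index 0: u0 ∈ [0, 9/32)
j=1 picked index 0: u0 ∈ [-1/6, 11/96)
j=2 picked index 1: u0 ∈ [-5/96, 5/48)
j=3 picked index 2: u0 ∈ [-1/16, 1/16)
j=4 picked index 3: u0 ∈ [-5/48, 7/48)
j=5 picked index 5: u0 ∈ [1/96, 1/6)
intersection: [1/96, 1/16)

1/96 1/16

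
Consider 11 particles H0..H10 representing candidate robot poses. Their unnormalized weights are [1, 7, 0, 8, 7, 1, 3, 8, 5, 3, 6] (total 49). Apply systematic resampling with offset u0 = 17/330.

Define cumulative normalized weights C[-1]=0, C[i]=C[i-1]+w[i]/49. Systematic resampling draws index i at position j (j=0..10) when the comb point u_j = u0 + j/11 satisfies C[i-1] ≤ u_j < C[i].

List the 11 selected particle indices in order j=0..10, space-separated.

C = [1/49, 8/49, 8/49, 16/49, 23/49, 24/49, 27/49, 5/7, 40/49, 43/49, 1]
j=0: u_0=17/330 ∈ [1/49, 8/49) → index 1
j=1: u_1=47/330 ∈ [1/49, 8/49) → index 1
j=2: u_2=7/30 ∈ [8/49, 16/49) → index 3
j=3: u_3=107/330 ∈ [8/49, 16/49) → index 3
j=4: u_4=137/330 ∈ [16/49, 23/49) → index 4
j=5: u_5=167/330 ∈ [24/49, 27/49) → index 6
j=6: u_6=197/330 ∈ [27/49, 5/7) → index 7
j=7: u_7=227/330 ∈ [27/49, 5/7) → index 7
j=8: u_8=257/330 ∈ [5/7, 40/49) → index 8
j=9: u_9=287/330 ∈ [40/49, 43/49) → index 9
j=10: u_10=317/330 ∈ [43/49, 1) → index 10

1 1 3 3 4 6 7 7 8 9 10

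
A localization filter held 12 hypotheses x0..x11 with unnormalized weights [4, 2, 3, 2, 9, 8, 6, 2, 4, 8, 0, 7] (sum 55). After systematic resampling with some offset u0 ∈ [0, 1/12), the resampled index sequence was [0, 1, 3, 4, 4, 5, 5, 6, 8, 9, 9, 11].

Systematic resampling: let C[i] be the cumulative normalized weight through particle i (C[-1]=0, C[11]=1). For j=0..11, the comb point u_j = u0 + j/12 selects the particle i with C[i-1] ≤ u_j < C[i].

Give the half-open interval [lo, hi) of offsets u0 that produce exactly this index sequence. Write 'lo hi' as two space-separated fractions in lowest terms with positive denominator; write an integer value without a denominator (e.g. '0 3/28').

0 1/110

C = [4/55, 6/55, 9/55, 1/5, 4/11, 28/55, 34/55, 36/55, 8/11, 48/55, 48/55, 1]
j=0 picked index 0: u0 ∈ [0, 4/55)
j=1 picked index 1: u0 ∈ [-7/660, 17/660)
j=2 picked index 3: u0 ∈ [-1/330, 1/30)
j=3 picked index 4: u0 ∈ [-1/20, 5/44)
j=4 picked index 4: u0 ∈ [-2/15, 1/33)
j=5 picked index 5: u0 ∈ [-7/132, 61/660)
j=6 picked index 5: u0 ∈ [-3/22, 1/110)
j=7 picked index 6: u0 ∈ [-49/660, 23/660)
j=8 picked index 8: u0 ∈ [-2/165, 2/33)
j=9 picked index 9: u0 ∈ [-1/44, 27/220)
j=10 picked index 9: u0 ∈ [-7/66, 13/330)
j=11 picked index 11: u0 ∈ [-29/660, 1/12)
intersection: [0, 1/110)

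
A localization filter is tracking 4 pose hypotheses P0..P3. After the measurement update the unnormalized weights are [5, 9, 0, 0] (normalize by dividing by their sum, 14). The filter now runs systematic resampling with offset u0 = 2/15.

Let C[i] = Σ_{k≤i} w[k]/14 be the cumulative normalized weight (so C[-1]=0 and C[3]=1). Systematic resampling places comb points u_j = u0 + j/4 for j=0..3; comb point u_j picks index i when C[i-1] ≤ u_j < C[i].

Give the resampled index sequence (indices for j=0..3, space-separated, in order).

C = [5/14, 1, 1, 1]
j=0: u_0=2/15 ∈ [0, 5/14) → index 0
j=1: u_1=23/60 ∈ [5/14, 1) → index 1
j=2: u_2=19/30 ∈ [5/14, 1) → index 1
j=3: u_3=53/60 ∈ [5/14, 1) → index 1

0 1 1 1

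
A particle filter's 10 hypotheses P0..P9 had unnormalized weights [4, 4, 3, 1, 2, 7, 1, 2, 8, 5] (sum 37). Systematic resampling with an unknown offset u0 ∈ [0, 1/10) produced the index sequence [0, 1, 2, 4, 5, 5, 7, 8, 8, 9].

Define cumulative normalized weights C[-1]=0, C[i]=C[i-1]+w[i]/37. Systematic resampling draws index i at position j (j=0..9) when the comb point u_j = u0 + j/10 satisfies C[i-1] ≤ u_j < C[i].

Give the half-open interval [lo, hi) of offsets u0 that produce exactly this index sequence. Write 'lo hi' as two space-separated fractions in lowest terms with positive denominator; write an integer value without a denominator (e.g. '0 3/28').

9/370 9/185

C = [4/37, 8/37, 11/37, 12/37, 14/37, 21/37, 22/37, 24/37, 32/37, 1]
j=0 picked index 0: u0 ∈ [0, 4/37)
j=1 picked index 1: u0 ∈ [3/370, 43/370)
j=2 picked index 2: u0 ∈ [3/185, 18/185)
j=3 picked index 4: u0 ∈ [9/370, 29/370)
j=4 picked index 5: u0 ∈ [-4/185, 31/185)
j=5 picked index 5: u0 ∈ [-9/74, 5/74)
j=6 picked index 7: u0 ∈ [-1/185, 9/185)
j=7 picked index 8: u0 ∈ [-19/370, 61/370)
j=8 picked index 8: u0 ∈ [-28/185, 12/185)
j=9 picked index 9: u0 ∈ [-13/370, 1/10)
intersection: [9/370, 9/185)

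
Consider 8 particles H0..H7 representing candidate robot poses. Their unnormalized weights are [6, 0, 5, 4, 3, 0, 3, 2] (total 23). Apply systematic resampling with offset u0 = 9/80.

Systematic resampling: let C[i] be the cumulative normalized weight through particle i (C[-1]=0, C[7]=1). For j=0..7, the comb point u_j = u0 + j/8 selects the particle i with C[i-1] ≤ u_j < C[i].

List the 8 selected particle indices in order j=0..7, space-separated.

C = [6/23, 6/23, 11/23, 15/23, 18/23, 18/23, 21/23, 1]
j=0: u_0=9/80 ∈ [0, 6/23) → index 0
j=1: u_1=19/80 ∈ [0, 6/23) → index 0
j=2: u_2=29/80 ∈ [6/23, 11/23) → index 2
j=3: u_3=39/80 ∈ [11/23, 15/23) → index 3
j=4: u_4=49/80 ∈ [11/23, 15/23) → index 3
j=5: u_5=59/80 ∈ [15/23, 18/23) → index 4
j=6: u_6=69/80 ∈ [18/23, 21/23) → index 6
j=7: u_7=79/80 ∈ [21/23, 1) → index 7

0 0 2 3 3 4 6 7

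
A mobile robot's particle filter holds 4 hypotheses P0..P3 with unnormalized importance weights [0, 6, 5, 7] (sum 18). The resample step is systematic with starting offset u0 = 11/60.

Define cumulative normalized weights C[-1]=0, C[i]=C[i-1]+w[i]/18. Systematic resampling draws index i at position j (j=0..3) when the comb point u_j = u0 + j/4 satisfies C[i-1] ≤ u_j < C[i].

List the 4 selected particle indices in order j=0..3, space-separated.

1 2 3 3

C = [0, 1/3, 11/18, 1]
j=0: u_0=11/60 ∈ [0, 1/3) → index 1
j=1: u_1=13/30 ∈ [1/3, 11/18) → index 2
j=2: u_2=41/60 ∈ [11/18, 1) → index 3
j=3: u_3=14/15 ∈ [11/18, 1) → index 3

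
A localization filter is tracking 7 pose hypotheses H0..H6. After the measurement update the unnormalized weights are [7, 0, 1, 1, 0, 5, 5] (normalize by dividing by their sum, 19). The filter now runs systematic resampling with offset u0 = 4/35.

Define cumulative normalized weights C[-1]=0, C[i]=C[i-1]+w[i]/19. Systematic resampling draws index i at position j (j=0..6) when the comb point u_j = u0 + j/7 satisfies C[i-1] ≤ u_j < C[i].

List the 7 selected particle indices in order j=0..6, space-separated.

0 0 2 5 5 6 6

C = [7/19, 7/19, 8/19, 9/19, 9/19, 14/19, 1]
j=0: u_0=4/35 ∈ [0, 7/19) → index 0
j=1: u_1=9/35 ∈ [0, 7/19) → index 0
j=2: u_2=2/5 ∈ [7/19, 8/19) → index 2
j=3: u_3=19/35 ∈ [9/19, 14/19) → index 5
j=4: u_4=24/35 ∈ [9/19, 14/19) → index 5
j=5: u_5=29/35 ∈ [14/19, 1) → index 6
j=6: u_6=34/35 ∈ [14/19, 1) → index 6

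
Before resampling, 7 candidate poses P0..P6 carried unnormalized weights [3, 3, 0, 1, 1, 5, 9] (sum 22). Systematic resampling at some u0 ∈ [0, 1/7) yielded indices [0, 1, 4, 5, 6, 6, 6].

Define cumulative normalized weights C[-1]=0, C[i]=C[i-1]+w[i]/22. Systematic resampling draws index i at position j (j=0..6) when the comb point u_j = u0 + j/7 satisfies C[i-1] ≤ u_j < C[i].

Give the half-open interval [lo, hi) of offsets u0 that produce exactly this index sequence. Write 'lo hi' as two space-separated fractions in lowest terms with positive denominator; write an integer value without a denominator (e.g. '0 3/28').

C = [3/22, 3/11, 3/11, 7/22, 4/11, 13/22, 1]
j=0 picked index 0: u0 ∈ [0, 3/22)
j=1 picked index 1: u0 ∈ [-1/154, 10/77)
j=2 picked index 4: u0 ∈ [5/154, 6/77)
j=3 picked index 5: u0 ∈ [-5/77, 25/154)
j=4 picked index 6: u0 ∈ [3/154, 3/7)
j=5 picked index 6: u0 ∈ [-19/154, 2/7)
j=6 picked index 6: u0 ∈ [-41/154, 1/7)
intersection: [5/154, 6/77)

5/154 6/77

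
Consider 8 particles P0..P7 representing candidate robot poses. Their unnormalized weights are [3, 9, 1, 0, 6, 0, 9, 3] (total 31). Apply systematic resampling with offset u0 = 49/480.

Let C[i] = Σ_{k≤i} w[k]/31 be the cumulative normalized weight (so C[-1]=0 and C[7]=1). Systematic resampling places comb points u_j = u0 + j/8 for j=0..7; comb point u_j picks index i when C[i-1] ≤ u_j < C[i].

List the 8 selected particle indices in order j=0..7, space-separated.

1 1 1 4 4 6 6 7

C = [3/31, 12/31, 13/31, 13/31, 19/31, 19/31, 28/31, 1]
j=0: u_0=49/480 ∈ [3/31, 12/31) → index 1
j=1: u_1=109/480 ∈ [3/31, 12/31) → index 1
j=2: u_2=169/480 ∈ [3/31, 12/31) → index 1
j=3: u_3=229/480 ∈ [13/31, 19/31) → index 4
j=4: u_4=289/480 ∈ [13/31, 19/31) → index 4
j=5: u_5=349/480 ∈ [19/31, 28/31) → index 6
j=6: u_6=409/480 ∈ [19/31, 28/31) → index 6
j=7: u_7=469/480 ∈ [28/31, 1) → index 7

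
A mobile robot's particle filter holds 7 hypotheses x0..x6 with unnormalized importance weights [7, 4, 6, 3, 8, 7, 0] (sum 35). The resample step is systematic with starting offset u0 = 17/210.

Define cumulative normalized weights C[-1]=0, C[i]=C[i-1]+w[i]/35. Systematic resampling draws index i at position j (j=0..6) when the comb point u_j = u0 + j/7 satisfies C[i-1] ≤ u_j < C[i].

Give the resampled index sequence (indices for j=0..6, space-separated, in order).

0 1 2 3 4 4 5

C = [1/5, 11/35, 17/35, 4/7, 4/5, 1, 1]
j=0: u_0=17/210 ∈ [0, 1/5) → index 0
j=1: u_1=47/210 ∈ [1/5, 11/35) → index 1
j=2: u_2=11/30 ∈ [11/35, 17/35) → index 2
j=3: u_3=107/210 ∈ [17/35, 4/7) → index 3
j=4: u_4=137/210 ∈ [4/7, 4/5) → index 4
j=5: u_5=167/210 ∈ [4/7, 4/5) → index 4
j=6: u_6=197/210 ∈ [4/5, 1) → index 5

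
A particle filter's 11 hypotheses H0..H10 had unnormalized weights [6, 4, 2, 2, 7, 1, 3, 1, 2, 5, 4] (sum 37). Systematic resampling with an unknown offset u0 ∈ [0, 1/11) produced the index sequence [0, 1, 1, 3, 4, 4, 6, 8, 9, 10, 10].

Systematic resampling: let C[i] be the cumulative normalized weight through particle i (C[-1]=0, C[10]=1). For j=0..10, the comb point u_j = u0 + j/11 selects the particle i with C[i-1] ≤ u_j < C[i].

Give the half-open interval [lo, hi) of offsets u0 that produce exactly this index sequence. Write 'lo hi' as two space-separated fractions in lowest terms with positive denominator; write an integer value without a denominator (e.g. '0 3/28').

C = [6/37, 10/37, 12/37, 14/37, 21/37, 22/37, 25/37, 26/37, 28/37, 33/37, 1]
j=0 picked index 0: u0 ∈ [0, 6/37)
j=1 picked index 1: u0 ∈ [29/407, 73/407)
j=2 picked index 1: u0 ∈ [-8/407, 36/407)
j=3 picked index 3: u0 ∈ [21/407, 43/407)
j=4 picked index 4: u0 ∈ [6/407, 83/407)
j=5 picked index 4: u0 ∈ [-31/407, 46/407)
j=6 picked index 6: u0 ∈ [20/407, 53/407)
j=7 picked index 8: u0 ∈ [27/407, 49/407)
j=8 picked index 9: u0 ∈ [12/407, 67/407)
j=9 picked index 10: u0 ∈ [30/407, 2/11)
j=10 picked index 10: u0 ∈ [-7/407, 1/11)
intersection: [30/407, 36/407)

30/407 36/407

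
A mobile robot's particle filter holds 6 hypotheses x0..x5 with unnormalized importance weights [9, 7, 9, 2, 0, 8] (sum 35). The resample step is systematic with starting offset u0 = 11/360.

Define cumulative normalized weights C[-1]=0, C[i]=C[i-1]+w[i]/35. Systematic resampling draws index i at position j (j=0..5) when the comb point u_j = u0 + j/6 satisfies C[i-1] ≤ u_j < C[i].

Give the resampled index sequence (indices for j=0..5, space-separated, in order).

0 0 1 2 2 5

C = [9/35, 16/35, 5/7, 27/35, 27/35, 1]
j=0: u_0=11/360 ∈ [0, 9/35) → index 0
j=1: u_1=71/360 ∈ [0, 9/35) → index 0
j=2: u_2=131/360 ∈ [9/35, 16/35) → index 1
j=3: u_3=191/360 ∈ [16/35, 5/7) → index 2
j=4: u_4=251/360 ∈ [16/35, 5/7) → index 2
j=5: u_5=311/360 ∈ [27/35, 1) → index 5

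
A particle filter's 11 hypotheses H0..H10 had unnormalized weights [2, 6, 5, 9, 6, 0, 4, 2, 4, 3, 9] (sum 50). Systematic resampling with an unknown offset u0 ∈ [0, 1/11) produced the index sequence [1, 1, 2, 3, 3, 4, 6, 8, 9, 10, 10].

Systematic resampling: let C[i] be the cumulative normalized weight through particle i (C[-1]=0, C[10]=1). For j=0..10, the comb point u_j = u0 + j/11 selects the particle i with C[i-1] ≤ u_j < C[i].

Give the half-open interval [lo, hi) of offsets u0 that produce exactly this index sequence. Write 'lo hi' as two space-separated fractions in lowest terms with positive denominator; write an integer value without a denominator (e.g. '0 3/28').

12/275 19/275

C = [1/25, 4/25, 13/50, 11/25, 14/25, 14/25, 16/25, 17/25, 19/25, 41/50, 1]
j=0 picked index 1: u0 ∈ [1/25, 4/25)
j=1 picked index 1: u0 ∈ [-14/275, 19/275)
j=2 picked index 2: u0 ∈ [-6/275, 43/550)
j=3 picked index 3: u0 ∈ [-7/550, 46/275)
j=4 picked index 3: u0 ∈ [-57/550, 21/275)
j=5 picked index 4: u0 ∈ [-4/275, 29/275)
j=6 picked index 6: u0 ∈ [4/275, 26/275)
j=7 picked index 8: u0 ∈ [12/275, 34/275)
j=8 picked index 9: u0 ∈ [9/275, 51/550)
j=9 picked index 10: u0 ∈ [1/550, 2/11)
j=10 picked index 10: u0 ∈ [-49/550, 1/11)
intersection: [12/275, 19/275)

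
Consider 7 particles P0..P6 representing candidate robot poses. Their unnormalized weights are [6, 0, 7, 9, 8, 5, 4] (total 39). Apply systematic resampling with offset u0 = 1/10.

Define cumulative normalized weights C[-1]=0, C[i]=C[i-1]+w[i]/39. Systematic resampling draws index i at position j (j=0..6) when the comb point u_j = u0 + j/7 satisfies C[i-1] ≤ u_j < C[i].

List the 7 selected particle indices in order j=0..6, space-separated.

0 2 3 3 4 5 6

C = [2/13, 2/13, 1/3, 22/39, 10/13, 35/39, 1]
j=0: u_0=1/10 ∈ [0, 2/13) → index 0
j=1: u_1=17/70 ∈ [2/13, 1/3) → index 2
j=2: u_2=27/70 ∈ [1/3, 22/39) → index 3
j=3: u_3=37/70 ∈ [1/3, 22/39) → index 3
j=4: u_4=47/70 ∈ [22/39, 10/13) → index 4
j=5: u_5=57/70 ∈ [10/13, 35/39) → index 5
j=6: u_6=67/70 ∈ [35/39, 1) → index 6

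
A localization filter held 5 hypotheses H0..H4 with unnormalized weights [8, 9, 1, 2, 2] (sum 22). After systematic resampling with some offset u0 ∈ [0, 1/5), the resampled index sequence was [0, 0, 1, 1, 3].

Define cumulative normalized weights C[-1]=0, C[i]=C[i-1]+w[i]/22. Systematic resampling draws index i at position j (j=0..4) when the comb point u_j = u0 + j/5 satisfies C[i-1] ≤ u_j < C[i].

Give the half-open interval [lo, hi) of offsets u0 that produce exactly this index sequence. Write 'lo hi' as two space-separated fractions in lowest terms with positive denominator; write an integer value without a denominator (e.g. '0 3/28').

C = [4/11, 17/22, 9/11, 10/11, 1]
j=0 picked index 0: u0 ∈ [0, 4/11)
j=1 picked index 0: u0 ∈ [-1/5, 9/55)
j=2 picked index 1: u0 ∈ [-2/55, 41/110)
j=3 picked index 1: u0 ∈ [-13/55, 19/110)
j=4 picked index 3: u0 ∈ [1/55, 6/55)
intersection: [1/55, 6/55)

1/55 6/55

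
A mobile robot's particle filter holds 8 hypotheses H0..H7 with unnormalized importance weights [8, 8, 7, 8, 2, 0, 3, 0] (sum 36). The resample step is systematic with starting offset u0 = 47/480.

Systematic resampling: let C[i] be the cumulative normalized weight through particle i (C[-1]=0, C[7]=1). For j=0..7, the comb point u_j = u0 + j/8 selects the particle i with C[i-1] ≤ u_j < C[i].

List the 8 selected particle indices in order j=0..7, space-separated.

C = [2/9, 4/9, 23/36, 31/36, 11/12, 11/12, 1, 1]
j=0: u_0=47/480 ∈ [0, 2/9) → index 0
j=1: u_1=107/480 ∈ [2/9, 4/9) → index 1
j=2: u_2=167/480 ∈ [2/9, 4/9) → index 1
j=3: u_3=227/480 ∈ [4/9, 23/36) → index 2
j=4: u_4=287/480 ∈ [4/9, 23/36) → index 2
j=5: u_5=347/480 ∈ [23/36, 31/36) → index 3
j=6: u_6=407/480 ∈ [23/36, 31/36) → index 3
j=7: u_7=467/480 ∈ [11/12, 1) → index 6

0 1 1 2 2 3 3 6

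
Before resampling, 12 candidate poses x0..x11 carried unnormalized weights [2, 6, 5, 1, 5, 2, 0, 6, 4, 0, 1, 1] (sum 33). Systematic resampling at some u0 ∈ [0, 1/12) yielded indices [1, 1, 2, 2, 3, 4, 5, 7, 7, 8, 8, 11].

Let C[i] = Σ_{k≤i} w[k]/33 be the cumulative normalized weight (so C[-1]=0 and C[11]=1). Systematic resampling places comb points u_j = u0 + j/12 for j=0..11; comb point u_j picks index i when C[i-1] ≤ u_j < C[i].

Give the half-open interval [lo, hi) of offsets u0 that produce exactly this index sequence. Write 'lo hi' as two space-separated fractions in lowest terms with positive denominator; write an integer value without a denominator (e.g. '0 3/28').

C = [2/33, 8/33, 13/33, 14/33, 19/33, 7/11, 7/11, 9/11, 31/33, 31/33, 32/33, 1]
j=0 picked index 1: u0 ∈ [2/33, 8/33)
j=1 picked index 1: u0 ∈ [-1/44, 7/44)
j=2 picked index 2: u0 ∈ [5/66, 5/22)
j=3 picked index 2: u0 ∈ [-1/132, 19/132)
j=4 picked index 3: u0 ∈ [2/33, 1/11)
j=5 picked index 4: u0 ∈ [1/132, 7/44)
j=6 picked index 5: u0 ∈ [5/66, 3/22)
j=7 picked index 7: u0 ∈ [7/132, 31/132)
j=8 picked index 7: u0 ∈ [-1/33, 5/33)
j=9 picked index 8: u0 ∈ [3/44, 25/132)
j=10 picked index 8: u0 ∈ [-1/66, 7/66)
j=11 picked index 11: u0 ∈ [7/132, 1/12)
intersection: [5/66, 1/12)

5/66 1/12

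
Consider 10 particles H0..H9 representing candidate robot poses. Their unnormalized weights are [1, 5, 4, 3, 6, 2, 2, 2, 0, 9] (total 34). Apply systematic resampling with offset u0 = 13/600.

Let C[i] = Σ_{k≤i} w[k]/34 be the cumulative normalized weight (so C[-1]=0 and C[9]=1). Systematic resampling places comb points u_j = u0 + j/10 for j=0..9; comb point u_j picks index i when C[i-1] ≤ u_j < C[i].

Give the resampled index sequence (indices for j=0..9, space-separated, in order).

0 1 2 3 4 4 6 7 9 9

C = [1/34, 3/17, 5/17, 13/34, 19/34, 21/34, 23/34, 25/34, 25/34, 1]
j=0: u_0=13/600 ∈ [0, 1/34) → index 0
j=1: u_1=73/600 ∈ [1/34, 3/17) → index 1
j=2: u_2=133/600 ∈ [3/17, 5/17) → index 2
j=3: u_3=193/600 ∈ [5/17, 13/34) → index 3
j=4: u_4=253/600 ∈ [13/34, 19/34) → index 4
j=5: u_5=313/600 ∈ [13/34, 19/34) → index 4
j=6: u_6=373/600 ∈ [21/34, 23/34) → index 6
j=7: u_7=433/600 ∈ [23/34, 25/34) → index 7
j=8: u_8=493/600 ∈ [25/34, 1) → index 9
j=9: u_9=553/600 ∈ [25/34, 1) → index 9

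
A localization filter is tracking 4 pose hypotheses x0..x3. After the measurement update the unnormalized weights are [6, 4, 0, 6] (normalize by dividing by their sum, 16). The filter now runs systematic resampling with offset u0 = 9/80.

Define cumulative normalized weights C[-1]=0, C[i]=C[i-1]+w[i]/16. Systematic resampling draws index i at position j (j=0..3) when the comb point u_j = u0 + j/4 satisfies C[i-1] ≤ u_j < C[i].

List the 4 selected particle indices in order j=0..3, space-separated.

0 0 1 3

C = [3/8, 5/8, 5/8, 1]
j=0: u_0=9/80 ∈ [0, 3/8) → index 0
j=1: u_1=29/80 ∈ [0, 3/8) → index 0
j=2: u_2=49/80 ∈ [3/8, 5/8) → index 1
j=3: u_3=69/80 ∈ [5/8, 1) → index 3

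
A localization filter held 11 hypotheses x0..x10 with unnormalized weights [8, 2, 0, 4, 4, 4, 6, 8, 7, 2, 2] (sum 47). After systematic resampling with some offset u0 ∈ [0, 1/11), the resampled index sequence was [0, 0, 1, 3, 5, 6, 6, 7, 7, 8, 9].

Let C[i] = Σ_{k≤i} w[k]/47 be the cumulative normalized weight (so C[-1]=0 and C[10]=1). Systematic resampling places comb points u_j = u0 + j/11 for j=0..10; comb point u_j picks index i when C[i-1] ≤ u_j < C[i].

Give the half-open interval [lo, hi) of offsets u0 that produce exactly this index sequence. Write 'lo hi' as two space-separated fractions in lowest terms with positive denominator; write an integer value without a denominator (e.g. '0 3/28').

10/517 13/517

C = [8/47, 10/47, 10/47, 14/47, 18/47, 22/47, 28/47, 36/47, 43/47, 45/47, 1]
j=0 picked index 0: u0 ∈ [0, 8/47)
j=1 picked index 0: u0 ∈ [-1/11, 41/517)
j=2 picked index 1: u0 ∈ [-6/517, 16/517)
j=3 picked index 3: u0 ∈ [-31/517, 13/517)
j=4 picked index 5: u0 ∈ [10/517, 54/517)
j=5 picked index 6: u0 ∈ [7/517, 73/517)
j=6 picked index 6: u0 ∈ [-40/517, 26/517)
j=7 picked index 7: u0 ∈ [-21/517, 67/517)
j=8 picked index 7: u0 ∈ [-68/517, 20/517)
j=9 picked index 8: u0 ∈ [-27/517, 50/517)
j=10 picked index 9: u0 ∈ [3/517, 25/517)
intersection: [10/517, 13/517)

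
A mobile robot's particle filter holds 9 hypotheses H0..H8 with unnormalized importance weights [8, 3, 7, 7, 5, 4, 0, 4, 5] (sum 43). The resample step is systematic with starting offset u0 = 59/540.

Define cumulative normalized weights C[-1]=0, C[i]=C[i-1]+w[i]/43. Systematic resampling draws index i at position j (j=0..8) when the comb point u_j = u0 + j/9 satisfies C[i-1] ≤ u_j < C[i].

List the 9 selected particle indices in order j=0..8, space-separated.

C = [8/43, 11/43, 18/43, 25/43, 30/43, 34/43, 34/43, 38/43, 1]
j=0: u_0=59/540 ∈ [0, 8/43) → index 0
j=1: u_1=119/540 ∈ [8/43, 11/43) → index 1
j=2: u_2=179/540 ∈ [11/43, 18/43) → index 2
j=3: u_3=239/540 ∈ [18/43, 25/43) → index 3
j=4: u_4=299/540 ∈ [18/43, 25/43) → index 3
j=5: u_5=359/540 ∈ [25/43, 30/43) → index 4
j=6: u_6=419/540 ∈ [30/43, 34/43) → index 5
j=7: u_7=479/540 ∈ [38/43, 1) → index 8
j=8: u_8=539/540 ∈ [38/43, 1) → index 8

0 1 2 3 3 4 5 8 8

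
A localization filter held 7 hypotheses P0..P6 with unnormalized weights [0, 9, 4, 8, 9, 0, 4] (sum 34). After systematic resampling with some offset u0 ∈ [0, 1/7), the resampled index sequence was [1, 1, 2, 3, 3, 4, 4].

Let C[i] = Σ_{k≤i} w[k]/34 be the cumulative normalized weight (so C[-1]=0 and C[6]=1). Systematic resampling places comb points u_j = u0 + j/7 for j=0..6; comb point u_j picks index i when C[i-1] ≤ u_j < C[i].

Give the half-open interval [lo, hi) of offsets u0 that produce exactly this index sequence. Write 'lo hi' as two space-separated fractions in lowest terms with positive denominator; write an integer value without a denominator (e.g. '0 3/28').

C = [0, 9/34, 13/34, 21/34, 15/17, 15/17, 1]
j=0 picked index 1: u0 ∈ [0, 9/34)
j=1 picked index 1: u0 ∈ [-1/7, 29/238)
j=2 picked index 2: u0 ∈ [-5/238, 23/238)
j=3 picked index 3: u0 ∈ [-11/238, 45/238)
j=4 picked index 3: u0 ∈ [-45/238, 11/238)
j=5 picked index 4: u0 ∈ [-23/238, 20/119)
j=6 picked index 4: u0 ∈ [-57/238, 3/119)
intersection: [0, 3/119)

0 3/119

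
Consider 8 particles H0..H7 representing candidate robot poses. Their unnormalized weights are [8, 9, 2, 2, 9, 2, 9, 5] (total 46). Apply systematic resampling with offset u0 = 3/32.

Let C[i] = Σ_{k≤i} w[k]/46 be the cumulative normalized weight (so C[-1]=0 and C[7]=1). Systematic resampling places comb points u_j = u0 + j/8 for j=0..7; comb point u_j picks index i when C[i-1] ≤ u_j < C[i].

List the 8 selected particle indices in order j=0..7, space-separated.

C = [4/23, 17/46, 19/46, 21/46, 15/23, 16/23, 41/46, 1]
j=0: u_0=3/32 ∈ [0, 4/23) → index 0
j=1: u_1=7/32 ∈ [4/23, 17/46) → index 1
j=2: u_2=11/32 ∈ [4/23, 17/46) → index 1
j=3: u_3=15/32 ∈ [21/46, 15/23) → index 4
j=4: u_4=19/32 ∈ [21/46, 15/23) → index 4
j=5: u_5=23/32 ∈ [16/23, 41/46) → index 6
j=6: u_6=27/32 ∈ [16/23, 41/46) → index 6
j=7: u_7=31/32 ∈ [41/46, 1) → index 7

0 1 1 4 4 6 6 7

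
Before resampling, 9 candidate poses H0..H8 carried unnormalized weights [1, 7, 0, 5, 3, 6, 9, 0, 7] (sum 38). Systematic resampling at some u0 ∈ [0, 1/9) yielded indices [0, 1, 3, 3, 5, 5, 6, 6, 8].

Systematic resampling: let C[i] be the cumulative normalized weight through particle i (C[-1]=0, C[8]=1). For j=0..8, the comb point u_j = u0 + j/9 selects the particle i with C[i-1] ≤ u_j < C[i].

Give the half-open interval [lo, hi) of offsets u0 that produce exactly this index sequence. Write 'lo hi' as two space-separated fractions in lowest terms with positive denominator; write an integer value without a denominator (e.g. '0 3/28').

C = [1/38, 4/19, 4/19, 13/38, 8/19, 11/19, 31/38, 31/38, 1]
j=0 picked index 0: u0 ∈ [0, 1/38)
j=1 picked index 1: u0 ∈ [-29/342, 17/171)
j=2 picked index 3: u0 ∈ [-2/171, 41/342)
j=3 picked index 3: u0 ∈ [-7/57, 1/114)
j=4 picked index 5: u0 ∈ [-4/171, 23/171)
j=5 picked index 5: u0 ∈ [-23/171, 4/171)
j=6 picked index 6: u0 ∈ [-5/57, 17/114)
j=7 picked index 6: u0 ∈ [-34/171, 13/342)
j=8 picked index 8: u0 ∈ [-25/342, 1/9)
intersection: [0, 1/114)

0 1/114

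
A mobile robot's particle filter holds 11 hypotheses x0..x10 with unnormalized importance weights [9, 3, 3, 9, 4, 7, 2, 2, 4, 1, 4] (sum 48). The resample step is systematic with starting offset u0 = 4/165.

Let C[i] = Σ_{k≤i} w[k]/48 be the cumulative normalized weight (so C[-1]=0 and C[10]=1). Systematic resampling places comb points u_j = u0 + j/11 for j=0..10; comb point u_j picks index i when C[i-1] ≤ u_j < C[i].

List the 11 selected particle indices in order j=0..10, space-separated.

C = [3/16, 1/4, 5/16, 1/2, 7/12, 35/48, 37/48, 13/16, 43/48, 11/12, 1]
j=0: u_0=4/165 ∈ [0, 3/16) → index 0
j=1: u_1=19/165 ∈ [0, 3/16) → index 0
j=2: u_2=34/165 ∈ [3/16, 1/4) → index 1
j=3: u_3=49/165 ∈ [1/4, 5/16) → index 2
j=4: u_4=64/165 ∈ [5/16, 1/2) → index 3
j=5: u_5=79/165 ∈ [5/16, 1/2) → index 3
j=6: u_6=94/165 ∈ [1/2, 7/12) → index 4
j=7: u_7=109/165 ∈ [7/12, 35/48) → index 5
j=8: u_8=124/165 ∈ [35/48, 37/48) → index 6
j=9: u_9=139/165 ∈ [13/16, 43/48) → index 8
j=10: u_10=14/15 ∈ [11/12, 1) → index 10

0 0 1 2 3 3 4 5 6 8 10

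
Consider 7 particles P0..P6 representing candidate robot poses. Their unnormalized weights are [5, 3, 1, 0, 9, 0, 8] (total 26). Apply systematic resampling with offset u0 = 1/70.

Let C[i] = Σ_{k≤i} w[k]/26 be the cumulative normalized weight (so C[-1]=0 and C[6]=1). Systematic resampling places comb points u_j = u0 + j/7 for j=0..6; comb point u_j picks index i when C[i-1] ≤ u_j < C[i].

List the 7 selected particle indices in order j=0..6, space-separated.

0 0 1 4 4 6 6

C = [5/26, 4/13, 9/26, 9/26, 9/13, 9/13, 1]
j=0: u_0=1/70 ∈ [0, 5/26) → index 0
j=1: u_1=11/70 ∈ [0, 5/26) → index 0
j=2: u_2=3/10 ∈ [5/26, 4/13) → index 1
j=3: u_3=31/70 ∈ [9/26, 9/13) → index 4
j=4: u_4=41/70 ∈ [9/26, 9/13) → index 4
j=5: u_5=51/70 ∈ [9/13, 1) → index 6
j=6: u_6=61/70 ∈ [9/13, 1) → index 6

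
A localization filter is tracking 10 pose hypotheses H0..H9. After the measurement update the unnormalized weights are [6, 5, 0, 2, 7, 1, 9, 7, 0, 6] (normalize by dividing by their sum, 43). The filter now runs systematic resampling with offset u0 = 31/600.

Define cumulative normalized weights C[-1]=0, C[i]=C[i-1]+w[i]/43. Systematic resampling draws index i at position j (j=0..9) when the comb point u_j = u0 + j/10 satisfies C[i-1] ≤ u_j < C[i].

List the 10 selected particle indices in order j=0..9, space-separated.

0 1 1 4 4 6 6 7 7 9

C = [6/43, 11/43, 11/43, 13/43, 20/43, 21/43, 30/43, 37/43, 37/43, 1]
j=0: u_0=31/600 ∈ [0, 6/43) → index 0
j=1: u_1=91/600 ∈ [6/43, 11/43) → index 1
j=2: u_2=151/600 ∈ [6/43, 11/43) → index 1
j=3: u_3=211/600 ∈ [13/43, 20/43) → index 4
j=4: u_4=271/600 ∈ [13/43, 20/43) → index 4
j=5: u_5=331/600 ∈ [21/43, 30/43) → index 6
j=6: u_6=391/600 ∈ [21/43, 30/43) → index 6
j=7: u_7=451/600 ∈ [30/43, 37/43) → index 7
j=8: u_8=511/600 ∈ [30/43, 37/43) → index 7
j=9: u_9=571/600 ∈ [37/43, 1) → index 9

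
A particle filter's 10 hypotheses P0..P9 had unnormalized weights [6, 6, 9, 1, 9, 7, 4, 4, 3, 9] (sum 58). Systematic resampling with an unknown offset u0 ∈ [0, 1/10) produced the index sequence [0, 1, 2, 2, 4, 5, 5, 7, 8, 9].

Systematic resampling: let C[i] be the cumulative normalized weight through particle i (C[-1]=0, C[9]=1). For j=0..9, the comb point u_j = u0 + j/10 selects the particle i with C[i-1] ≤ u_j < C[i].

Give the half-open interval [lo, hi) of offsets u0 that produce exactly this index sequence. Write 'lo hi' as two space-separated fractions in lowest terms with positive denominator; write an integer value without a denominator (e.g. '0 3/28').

1/29 13/290

C = [3/29, 6/29, 21/58, 11/29, 31/58, 19/29, 21/29, 23/29, 49/58, 1]
j=0 picked index 0: u0 ∈ [0, 3/29)
j=1 picked index 1: u0 ∈ [1/290, 31/290)
j=2 picked index 2: u0 ∈ [1/145, 47/290)
j=3 picked index 2: u0 ∈ [-27/290, 9/145)
j=4 picked index 4: u0 ∈ [-3/145, 39/290)
j=5 picked index 5: u0 ∈ [1/29, 9/58)
j=6 picked index 5: u0 ∈ [-19/290, 8/145)
j=7 picked index 7: u0 ∈ [7/290, 27/290)
j=8 picked index 8: u0 ∈ [-1/145, 13/290)
j=9 picked index 9: u0 ∈ [-8/145, 1/10)
intersection: [1/29, 13/290)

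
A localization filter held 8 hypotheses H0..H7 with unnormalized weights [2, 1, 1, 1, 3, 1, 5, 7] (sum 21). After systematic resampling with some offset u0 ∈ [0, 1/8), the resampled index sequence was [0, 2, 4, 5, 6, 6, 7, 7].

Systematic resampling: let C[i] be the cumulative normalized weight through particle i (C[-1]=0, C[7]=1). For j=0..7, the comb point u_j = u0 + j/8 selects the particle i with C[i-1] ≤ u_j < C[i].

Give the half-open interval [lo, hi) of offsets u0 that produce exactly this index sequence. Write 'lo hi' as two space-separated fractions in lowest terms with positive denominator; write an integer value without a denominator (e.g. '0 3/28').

1/56 1/24

C = [2/21, 1/7, 4/21, 5/21, 8/21, 3/7, 2/3, 1]
j=0 picked index 0: u0 ∈ [0, 2/21)
j=1 picked index 2: u0 ∈ [1/56, 11/168)
j=2 picked index 4: u0 ∈ [-1/84, 11/84)
j=3 picked index 5: u0 ∈ [1/168, 3/56)
j=4 picked index 6: u0 ∈ [-1/14, 1/6)
j=5 picked index 6: u0 ∈ [-11/56, 1/24)
j=6 picked index 7: u0 ∈ [-1/12, 1/4)
j=7 picked index 7: u0 ∈ [-5/24, 1/8)
intersection: [1/56, 1/24)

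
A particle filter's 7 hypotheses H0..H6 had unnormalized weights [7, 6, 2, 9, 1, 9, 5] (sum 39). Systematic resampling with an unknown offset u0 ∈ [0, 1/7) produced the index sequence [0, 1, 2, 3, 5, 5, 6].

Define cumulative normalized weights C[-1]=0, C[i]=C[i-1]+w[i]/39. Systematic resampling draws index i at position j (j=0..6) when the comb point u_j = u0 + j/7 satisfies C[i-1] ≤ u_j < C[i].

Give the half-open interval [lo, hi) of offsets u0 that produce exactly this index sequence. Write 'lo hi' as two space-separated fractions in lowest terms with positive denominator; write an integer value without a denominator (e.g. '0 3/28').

C = [7/39, 1/3, 5/13, 8/13, 25/39, 34/39, 1]
j=0 picked index 0: u0 ∈ [0, 7/39)
j=1 picked index 1: u0 ∈ [10/273, 4/21)
j=2 picked index 2: u0 ∈ [1/21, 9/91)
j=3 picked index 3: u0 ∈ [-4/91, 17/91)
j=4 picked index 5: u0 ∈ [19/273, 82/273)
j=5 picked index 5: u0 ∈ [-20/273, 43/273)
j=6 picked index 6: u0 ∈ [4/273, 1/7)
intersection: [19/273, 9/91)

19/273 9/91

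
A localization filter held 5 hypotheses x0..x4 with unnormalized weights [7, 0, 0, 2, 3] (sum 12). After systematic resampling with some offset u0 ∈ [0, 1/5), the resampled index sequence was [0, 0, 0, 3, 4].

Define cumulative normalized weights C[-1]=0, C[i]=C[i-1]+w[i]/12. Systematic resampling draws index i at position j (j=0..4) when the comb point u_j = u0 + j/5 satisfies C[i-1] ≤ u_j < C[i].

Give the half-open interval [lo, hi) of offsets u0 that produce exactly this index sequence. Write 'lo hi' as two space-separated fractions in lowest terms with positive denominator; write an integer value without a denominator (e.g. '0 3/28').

0 3/20

C = [7/12, 7/12, 7/12, 3/4, 1]
j=0 picked index 0: u0 ∈ [0, 7/12)
j=1 picked index 0: u0 ∈ [-1/5, 23/60)
j=2 picked index 0: u0 ∈ [-2/5, 11/60)
j=3 picked index 3: u0 ∈ [-1/60, 3/20)
j=4 picked index 4: u0 ∈ [-1/20, 1/5)
intersection: [0, 3/20)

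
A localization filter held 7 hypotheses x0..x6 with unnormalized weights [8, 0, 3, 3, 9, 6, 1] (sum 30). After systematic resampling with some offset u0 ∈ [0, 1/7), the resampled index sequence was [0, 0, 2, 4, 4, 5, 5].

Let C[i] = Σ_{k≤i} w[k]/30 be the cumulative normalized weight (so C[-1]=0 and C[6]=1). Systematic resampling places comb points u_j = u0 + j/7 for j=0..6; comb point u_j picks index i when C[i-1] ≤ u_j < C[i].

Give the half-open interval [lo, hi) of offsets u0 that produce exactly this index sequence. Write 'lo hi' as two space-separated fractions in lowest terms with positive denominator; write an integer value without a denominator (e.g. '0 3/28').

C = [4/15, 4/15, 11/30, 7/15, 23/30, 29/30, 1]
j=0 picked index 0: u0 ∈ [0, 4/15)
j=1 picked index 0: u0 ∈ [-1/7, 13/105)
j=2 picked index 2: u0 ∈ [-2/105, 17/210)
j=3 picked index 4: u0 ∈ [4/105, 71/210)
j=4 picked index 4: u0 ∈ [-11/105, 41/210)
j=5 picked index 5: u0 ∈ [11/210, 53/210)
j=6 picked index 5: u0 ∈ [-19/210, 23/210)
intersection: [11/210, 17/210)

11/210 17/210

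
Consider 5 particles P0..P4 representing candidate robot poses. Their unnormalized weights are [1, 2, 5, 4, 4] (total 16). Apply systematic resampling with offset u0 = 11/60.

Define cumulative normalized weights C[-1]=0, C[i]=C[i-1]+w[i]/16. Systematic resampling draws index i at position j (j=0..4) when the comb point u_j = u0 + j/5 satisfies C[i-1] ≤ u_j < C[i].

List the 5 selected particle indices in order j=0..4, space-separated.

1 2 3 4 4

C = [1/16, 3/16, 1/2, 3/4, 1]
j=0: u_0=11/60 ∈ [1/16, 3/16) → index 1
j=1: u_1=23/60 ∈ [3/16, 1/2) → index 2
j=2: u_2=7/12 ∈ [1/2, 3/4) → index 3
j=3: u_3=47/60 ∈ [3/4, 1) → index 4
j=4: u_4=59/60 ∈ [3/4, 1) → index 4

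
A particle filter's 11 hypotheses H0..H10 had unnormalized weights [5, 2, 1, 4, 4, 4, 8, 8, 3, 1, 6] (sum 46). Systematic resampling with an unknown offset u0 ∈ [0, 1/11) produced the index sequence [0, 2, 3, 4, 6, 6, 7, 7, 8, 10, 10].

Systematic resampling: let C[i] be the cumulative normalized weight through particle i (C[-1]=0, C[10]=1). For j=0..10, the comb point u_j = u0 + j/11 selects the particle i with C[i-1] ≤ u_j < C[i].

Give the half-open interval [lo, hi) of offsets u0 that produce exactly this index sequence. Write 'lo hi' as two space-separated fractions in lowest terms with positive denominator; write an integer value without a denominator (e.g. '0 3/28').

C = [5/46, 7/46, 4/23, 6/23, 8/23, 10/23, 14/23, 18/23, 39/46, 20/23, 1]
j=0 picked index 0: u0 ∈ [0, 5/46)
j=1 picked index 2: u0 ∈ [31/506, 21/253)
j=2 picked index 3: u0 ∈ [-2/253, 20/253)
j=3 picked index 4: u0 ∈ [-3/253, 19/253)
j=4 picked index 6: u0 ∈ [18/253, 62/253)
j=5 picked index 6: u0 ∈ [-5/253, 39/253)
j=6 picked index 7: u0 ∈ [16/253, 60/253)
j=7 picked index 7: u0 ∈ [-7/253, 37/253)
j=8 picked index 8: u0 ∈ [14/253, 61/506)
j=9 picked index 10: u0 ∈ [13/253, 2/11)
j=10 picked index 10: u0 ∈ [-10/253, 1/11)
intersection: [18/253, 19/253)

18/253 19/253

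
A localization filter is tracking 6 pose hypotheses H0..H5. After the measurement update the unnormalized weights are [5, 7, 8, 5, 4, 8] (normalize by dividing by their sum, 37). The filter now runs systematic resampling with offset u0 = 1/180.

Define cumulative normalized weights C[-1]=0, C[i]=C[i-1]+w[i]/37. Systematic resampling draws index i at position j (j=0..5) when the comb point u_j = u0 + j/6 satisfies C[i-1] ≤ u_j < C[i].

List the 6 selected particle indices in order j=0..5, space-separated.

C = [5/37, 12/37, 20/37, 25/37, 29/37, 1]
j=0: u_0=1/180 ∈ [0, 5/37) → index 0
j=1: u_1=31/180 ∈ [5/37, 12/37) → index 1
j=2: u_2=61/180 ∈ [12/37, 20/37) → index 2
j=3: u_3=91/180 ∈ [12/37, 20/37) → index 2
j=4: u_4=121/180 ∈ [20/37, 25/37) → index 3
j=5: u_5=151/180 ∈ [29/37, 1) → index 5

0 1 2 2 3 5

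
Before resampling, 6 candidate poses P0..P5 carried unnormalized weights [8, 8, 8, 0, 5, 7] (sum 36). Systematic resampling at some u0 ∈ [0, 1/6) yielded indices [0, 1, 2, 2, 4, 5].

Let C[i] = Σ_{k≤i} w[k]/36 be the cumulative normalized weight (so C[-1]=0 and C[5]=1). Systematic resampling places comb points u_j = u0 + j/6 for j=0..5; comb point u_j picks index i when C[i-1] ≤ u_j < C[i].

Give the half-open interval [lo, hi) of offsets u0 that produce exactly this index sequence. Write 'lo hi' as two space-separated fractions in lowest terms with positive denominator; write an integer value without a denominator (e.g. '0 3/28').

1/9 5/36

C = [2/9, 4/9, 2/3, 2/3, 29/36, 1]
j=0 picked index 0: u0 ∈ [0, 2/9)
j=1 picked index 1: u0 ∈ [1/18, 5/18)
j=2 picked index 2: u0 ∈ [1/9, 1/3)
j=3 picked index 2: u0 ∈ [-1/18, 1/6)
j=4 picked index 4: u0 ∈ [0, 5/36)
j=5 picked index 5: u0 ∈ [-1/36, 1/6)
intersection: [1/9, 5/36)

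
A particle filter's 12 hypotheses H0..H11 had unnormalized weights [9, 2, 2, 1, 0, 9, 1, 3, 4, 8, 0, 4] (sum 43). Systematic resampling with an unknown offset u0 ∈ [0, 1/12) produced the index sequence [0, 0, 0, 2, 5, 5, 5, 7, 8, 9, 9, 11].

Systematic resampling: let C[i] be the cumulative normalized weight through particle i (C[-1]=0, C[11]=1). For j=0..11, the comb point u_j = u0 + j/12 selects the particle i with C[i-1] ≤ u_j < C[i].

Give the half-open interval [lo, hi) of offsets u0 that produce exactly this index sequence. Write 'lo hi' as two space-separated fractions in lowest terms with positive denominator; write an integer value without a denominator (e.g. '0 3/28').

C = [9/43, 11/43, 13/43, 14/43, 14/43, 23/43, 24/43, 27/43, 31/43, 39/43, 39/43, 1]
j=0 picked index 0: u0 ∈ [0, 9/43)
j=1 picked index 0: u0 ∈ [-1/12, 65/516)
j=2 picked index 0: u0 ∈ [-1/6, 11/258)
j=3 picked index 2: u0 ∈ [1/172, 9/172)
j=4 picked index 5: u0 ∈ [-1/129, 26/129)
j=5 picked index 5: u0 ∈ [-47/516, 61/516)
j=6 picked index 5: u0 ∈ [-15/86, 3/86)
j=7 picked index 7: u0 ∈ [-13/516, 23/516)
j=8 picked index 8: u0 ∈ [-5/129, 7/129)
j=9 picked index 9: u0 ∈ [-5/172, 27/172)
j=10 picked index 9: u0 ∈ [-29/258, 19/258)
j=11 picked index 11: u0 ∈ [-5/516, 1/12)
intersection: [1/172, 3/86)

1/172 3/86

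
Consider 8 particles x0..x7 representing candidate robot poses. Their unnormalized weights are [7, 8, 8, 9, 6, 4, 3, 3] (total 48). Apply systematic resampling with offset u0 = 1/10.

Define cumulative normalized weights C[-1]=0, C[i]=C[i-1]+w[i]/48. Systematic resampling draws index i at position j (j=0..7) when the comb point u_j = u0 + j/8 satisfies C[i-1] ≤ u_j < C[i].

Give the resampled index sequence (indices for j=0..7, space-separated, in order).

C = [7/48, 5/16, 23/48, 2/3, 19/24, 7/8, 15/16, 1]
j=0: u_0=1/10 ∈ [0, 7/48) → index 0
j=1: u_1=9/40 ∈ [7/48, 5/16) → index 1
j=2: u_2=7/20 ∈ [5/16, 23/48) → index 2
j=3: u_3=19/40 ∈ [5/16, 23/48) → index 2
j=4: u_4=3/5 ∈ [23/48, 2/3) → index 3
j=5: u_5=29/40 ∈ [2/3, 19/24) → index 4
j=6: u_6=17/20 ∈ [19/24, 7/8) → index 5
j=7: u_7=39/40 ∈ [15/16, 1) → index 7

0 1 2 2 3 4 5 7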